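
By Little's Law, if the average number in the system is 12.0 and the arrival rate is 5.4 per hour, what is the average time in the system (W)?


W = L / lambda = 12.0 / 5.4 = 2.2222 hours

2.2222 hours


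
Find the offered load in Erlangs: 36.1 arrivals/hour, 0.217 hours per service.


Offered load a = lambda * E[S] = 36.1 * 0.217 = 7.83 Erlangs

7.83 Erlangs


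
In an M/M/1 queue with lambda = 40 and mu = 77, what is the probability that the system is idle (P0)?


P0 = 1 - rho = 1 - 40/77 = 0.4805

0.4805


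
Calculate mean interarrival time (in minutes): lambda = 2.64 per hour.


Mean interarrival time = 60/lambda = 60/2.64 = 22.73 minutes

22.73 minutes


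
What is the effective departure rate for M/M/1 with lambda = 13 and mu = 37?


For a stable queue (lambda < mu), throughput = lambda = 13 per hour

13 per hour


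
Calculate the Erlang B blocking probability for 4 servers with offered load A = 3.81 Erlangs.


B(N,A) = (A^N/N!) / sum(A^k/k!, k=0..N) with N=4, A=3.81 = 0.292

0.292


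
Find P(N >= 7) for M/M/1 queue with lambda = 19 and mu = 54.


P(N >= 7) = rho^7 = (19/54)^7 = 0.0007

0.0007


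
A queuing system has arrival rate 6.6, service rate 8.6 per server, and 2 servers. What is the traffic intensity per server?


rho = lambda / (c * mu) = 6.6 / (2 * 8.6) = 0.3837

0.3837


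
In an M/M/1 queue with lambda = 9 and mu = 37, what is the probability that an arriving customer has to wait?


P(wait) = rho = lambda/mu = 9/37 = 0.2432

0.2432


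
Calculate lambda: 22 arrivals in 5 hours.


lambda = total arrivals / time = 22 / 5 = 4.4 per hour

4.4 per hour


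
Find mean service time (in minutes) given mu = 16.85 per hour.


Mean service time = 60/mu = 60/16.85 = 3.56 minutes

3.56 minutes


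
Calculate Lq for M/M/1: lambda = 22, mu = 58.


rho = 22/58; Lq = rho^2/(1-rho) = 0.23

0.23


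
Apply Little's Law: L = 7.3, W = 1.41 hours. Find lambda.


lambda = L / W = 7.3 / 1.41 = 5.18 per hour

5.18 per hour


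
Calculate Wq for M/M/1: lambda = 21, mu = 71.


rho = 21/71; Wq = rho/(mu - lambda) = 0.0059 hours

0.0059 hours


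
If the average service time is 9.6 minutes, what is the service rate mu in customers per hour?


mu = 60 / avg_service_time = 60 / 9.6 = 6.25 per hour

6.25 per hour


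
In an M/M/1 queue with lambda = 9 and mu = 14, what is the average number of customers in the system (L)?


rho = 9/14; L = rho/(1-rho) = 1.8

1.8


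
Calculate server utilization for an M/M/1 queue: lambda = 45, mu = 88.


rho = lambda/mu = 45/88 = 0.5114

0.5114


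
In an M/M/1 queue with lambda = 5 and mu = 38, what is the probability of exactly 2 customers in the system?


rho = 5/38; P(n) = (1-rho)*rho^n = (1-5/38)*(5/38)^2 = 0.015

0.015


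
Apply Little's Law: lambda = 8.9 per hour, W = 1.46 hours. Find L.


L = lambda * W = 8.9 * 1.46 = 12.99

12.99


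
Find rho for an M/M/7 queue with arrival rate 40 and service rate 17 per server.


rho = lambda/(c*mu) = 40/(7*17) = 0.3361

0.3361


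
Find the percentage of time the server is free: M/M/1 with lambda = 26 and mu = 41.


Idle fraction = (1 - rho) * 100 = (1 - 26/41) * 100 = 36.6%

36.6%


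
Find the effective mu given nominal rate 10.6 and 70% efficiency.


Effective rate = mu * efficiency = 10.6 * 0.7 = 7.42 per hour

7.42 per hour


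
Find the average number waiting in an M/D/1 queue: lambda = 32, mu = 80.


M/D/1: Lq = rho^2 / (2*(1-rho)) where rho = 32/80; Lq = 0.13

0.13


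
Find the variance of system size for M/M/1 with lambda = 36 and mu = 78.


rho = 36/78; Var(N) = rho/(1-rho)^2 = 1.59

1.59


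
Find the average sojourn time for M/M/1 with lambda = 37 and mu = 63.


W = 1/(mu - lambda) = 1/(63 - 37) = 0.0385 hours

0.0385 hours


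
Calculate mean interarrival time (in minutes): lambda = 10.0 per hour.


Mean interarrival time = 60/lambda = 60/10.0 = 6.0 minutes

6.0 minutes


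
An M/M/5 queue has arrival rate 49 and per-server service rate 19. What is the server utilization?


rho = lambda/(c*mu) = 49/(5*19) = 0.5158

0.5158


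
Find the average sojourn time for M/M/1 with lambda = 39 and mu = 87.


W = 1/(mu - lambda) = 1/(87 - 39) = 0.0208 hours

0.0208 hours


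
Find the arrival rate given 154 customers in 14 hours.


lambda = total arrivals / time = 154 / 14 = 11.0 per hour

11.0 per hour


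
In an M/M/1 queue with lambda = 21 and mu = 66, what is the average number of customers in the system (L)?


rho = 21/66; L = rho/(1-rho) = 0.47

0.47


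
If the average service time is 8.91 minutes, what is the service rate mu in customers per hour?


mu = 60 / avg_service_time = 60 / 8.91 = 6.73 per hour

6.73 per hour


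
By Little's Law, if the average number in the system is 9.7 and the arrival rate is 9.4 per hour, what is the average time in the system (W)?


W = L / lambda = 9.7 / 9.4 = 1.0319 hours

1.0319 hours


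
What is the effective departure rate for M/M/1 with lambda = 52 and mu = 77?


For a stable queue (lambda < mu), throughput = lambda = 52 per hour

52 per hour


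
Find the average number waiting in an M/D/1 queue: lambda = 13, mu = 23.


M/D/1: Lq = rho^2 / (2*(1-rho)) where rho = 13/23; Lq = 0.37

0.37


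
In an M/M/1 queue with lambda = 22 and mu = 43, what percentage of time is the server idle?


Idle fraction = (1 - rho) * 100 = (1 - 22/43) * 100 = 48.8%

48.8%


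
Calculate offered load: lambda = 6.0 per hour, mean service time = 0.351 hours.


Offered load a = lambda * E[S] = 6.0 * 0.351 = 2.11 Erlangs

2.11 Erlangs


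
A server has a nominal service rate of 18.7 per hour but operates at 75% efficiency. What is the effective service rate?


Effective rate = mu * efficiency = 18.7 * 0.75 = 14.03 per hour

14.03 per hour


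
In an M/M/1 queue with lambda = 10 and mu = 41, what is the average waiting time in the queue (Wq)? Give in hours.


rho = 10/41; Wq = rho/(mu - lambda) = 0.0079 hours

0.0079 hours


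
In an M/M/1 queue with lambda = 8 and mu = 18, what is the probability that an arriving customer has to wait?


P(wait) = rho = lambda/mu = 8/18 = 0.4444

0.4444


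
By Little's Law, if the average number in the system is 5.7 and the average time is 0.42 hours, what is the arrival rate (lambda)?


lambda = L / W = 5.7 / 0.42 = 13.57 per hour

13.57 per hour


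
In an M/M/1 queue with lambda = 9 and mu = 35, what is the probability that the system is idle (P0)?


P0 = 1 - rho = 1 - 9/35 = 0.7429

0.7429


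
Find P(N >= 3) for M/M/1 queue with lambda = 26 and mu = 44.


P(N >= 3) = rho^3 = (26/44)^3 = 0.2063

0.2063


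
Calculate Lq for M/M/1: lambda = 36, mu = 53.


rho = 36/53; Lq = rho^2/(1-rho) = 1.44

1.44


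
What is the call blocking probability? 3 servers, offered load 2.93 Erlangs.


B(N,A) = (A^N/N!) / sum(A^k/k!, k=0..N) with N=3, A=2.93 = 0.3377

0.3377


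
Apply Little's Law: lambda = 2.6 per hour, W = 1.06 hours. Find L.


L = lambda * W = 2.6 * 1.06 = 2.76

2.76


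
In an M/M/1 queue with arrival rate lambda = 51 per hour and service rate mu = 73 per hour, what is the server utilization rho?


rho = lambda/mu = 51/73 = 0.6986

0.6986


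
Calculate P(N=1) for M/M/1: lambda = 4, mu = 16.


rho = 4/16; P(n) = (1-rho)*rho^n = (1-4/16)*(4/16)^1 = 0.1875

0.1875


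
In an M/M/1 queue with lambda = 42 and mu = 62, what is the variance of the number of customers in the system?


rho = 42/62; Var(N) = rho/(1-rho)^2 = 6.51

6.51


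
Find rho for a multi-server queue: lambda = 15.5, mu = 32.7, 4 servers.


rho = lambda / (c * mu) = 15.5 / (4 * 32.7) = 0.1185

0.1185


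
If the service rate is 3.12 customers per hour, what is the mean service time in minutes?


Mean service time = 60/mu = 60/3.12 = 19.23 minutes

19.23 minutes


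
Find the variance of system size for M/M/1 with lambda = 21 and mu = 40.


rho = 21/40; Var(N) = rho/(1-rho)^2 = 2.33

2.33


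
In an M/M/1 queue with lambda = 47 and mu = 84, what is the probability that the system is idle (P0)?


P0 = 1 - rho = 1 - 47/84 = 0.4405

0.4405


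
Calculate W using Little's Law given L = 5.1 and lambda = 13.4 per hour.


W = L / lambda = 5.1 / 13.4 = 0.3806 hours

0.3806 hours


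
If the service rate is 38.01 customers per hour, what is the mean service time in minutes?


Mean service time = 60/mu = 60/38.01 = 1.58 minutes

1.58 minutes


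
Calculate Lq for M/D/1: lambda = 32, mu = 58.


M/D/1: Lq = rho^2 / (2*(1-rho)) where rho = 32/58; Lq = 0.34

0.34


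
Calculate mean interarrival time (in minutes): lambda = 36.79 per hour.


Mean interarrival time = 60/lambda = 60/36.79 = 1.63 minutes

1.63 minutes


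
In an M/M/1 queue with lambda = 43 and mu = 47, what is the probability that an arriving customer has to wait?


P(wait) = rho = lambda/mu = 43/47 = 0.9149

0.9149


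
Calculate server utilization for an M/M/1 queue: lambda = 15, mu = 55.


rho = lambda/mu = 15/55 = 0.2727

0.2727


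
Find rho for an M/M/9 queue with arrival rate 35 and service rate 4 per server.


rho = lambda/(c*mu) = 35/(9*4) = 0.9722

0.9722


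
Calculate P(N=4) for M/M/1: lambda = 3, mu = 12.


rho = 3/12; P(n) = (1-rho)*rho^n = (1-3/12)*(3/12)^4 = 0.0029

0.0029


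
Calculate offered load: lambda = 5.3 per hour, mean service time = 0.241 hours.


Offered load a = lambda * E[S] = 5.3 * 0.241 = 1.28 Erlangs

1.28 Erlangs


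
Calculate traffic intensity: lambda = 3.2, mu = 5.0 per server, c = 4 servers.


rho = lambda / (c * mu) = 3.2 / (4 * 5.0) = 0.16

0.16


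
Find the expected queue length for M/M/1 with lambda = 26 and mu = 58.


rho = 26/58; Lq = rho^2/(1-rho) = 0.36

0.36


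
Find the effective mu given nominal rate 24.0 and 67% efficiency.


Effective rate = mu * efficiency = 24.0 * 0.67 = 16.08 per hour

16.08 per hour


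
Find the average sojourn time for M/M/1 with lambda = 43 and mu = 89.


W = 1/(mu - lambda) = 1/(89 - 43) = 0.0217 hours

0.0217 hours


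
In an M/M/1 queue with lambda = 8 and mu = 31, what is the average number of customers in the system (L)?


rho = 8/31; L = rho/(1-rho) = 0.35

0.35


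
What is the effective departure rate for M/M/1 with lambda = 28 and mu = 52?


For a stable queue (lambda < mu), throughput = lambda = 28 per hour

28 per hour


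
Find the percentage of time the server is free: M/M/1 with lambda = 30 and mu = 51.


Idle fraction = (1 - rho) * 100 = (1 - 30/51) * 100 = 41.2%

41.2%


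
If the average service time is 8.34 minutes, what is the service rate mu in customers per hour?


mu = 60 / avg_service_time = 60 / 8.34 = 7.19 per hour

7.19 per hour


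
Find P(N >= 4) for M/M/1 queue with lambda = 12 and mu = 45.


P(N >= 4) = rho^4 = (12/45)^4 = 0.0051

0.0051


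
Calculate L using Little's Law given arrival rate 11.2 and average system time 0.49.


L = lambda * W = 11.2 * 0.49 = 5.49

5.49


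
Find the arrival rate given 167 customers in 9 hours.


lambda = total arrivals / time = 167 / 9 = 18.56 per hour

18.56 per hour


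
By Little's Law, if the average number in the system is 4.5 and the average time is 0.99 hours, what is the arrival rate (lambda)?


lambda = L / W = 4.5 / 0.99 = 4.55 per hour

4.55 per hour


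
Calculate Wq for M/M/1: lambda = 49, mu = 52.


rho = 49/52; Wq = rho/(mu - lambda) = 0.3141 hours

0.3141 hours


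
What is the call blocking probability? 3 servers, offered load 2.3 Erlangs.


B(N,A) = (A^N/N!) / sum(A^k/k!, k=0..N) with N=3, A=2.3 = 0.2543

0.2543


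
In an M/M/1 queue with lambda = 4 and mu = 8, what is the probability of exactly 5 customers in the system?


rho = 4/8; P(n) = (1-rho)*rho^n = (1-4/8)*(4/8)^5 = 0.0156

0.0156


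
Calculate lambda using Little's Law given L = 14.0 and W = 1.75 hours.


lambda = L / W = 14.0 / 1.75 = 8.0 per hour

8.0 per hour


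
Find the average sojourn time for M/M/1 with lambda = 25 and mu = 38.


W = 1/(mu - lambda) = 1/(38 - 25) = 0.0769 hours

0.0769 hours


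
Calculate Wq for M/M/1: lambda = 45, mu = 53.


rho = 45/53; Wq = rho/(mu - lambda) = 0.1061 hours

0.1061 hours


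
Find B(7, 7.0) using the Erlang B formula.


B(N,A) = (A^N/N!) / sum(A^k/k!, k=0..N) with N=7, A=7.0 = 0.2489

0.2489


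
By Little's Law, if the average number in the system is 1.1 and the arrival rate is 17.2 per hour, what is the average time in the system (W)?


W = L / lambda = 1.1 / 17.2 = 0.064 hours

0.064 hours


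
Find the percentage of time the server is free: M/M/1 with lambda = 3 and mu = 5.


Idle fraction = (1 - rho) * 100 = (1 - 3/5) * 100 = 40.0%

40.0%


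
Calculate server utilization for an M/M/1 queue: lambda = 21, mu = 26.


rho = lambda/mu = 21/26 = 0.8077

0.8077


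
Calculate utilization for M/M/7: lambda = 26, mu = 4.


rho = lambda/(c*mu) = 26/(7*4) = 0.9286

0.9286


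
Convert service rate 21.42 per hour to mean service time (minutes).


Mean service time = 60/mu = 60/21.42 = 2.8 minutes

2.8 minutes


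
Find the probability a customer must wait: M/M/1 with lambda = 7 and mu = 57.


P(wait) = rho = lambda/mu = 7/57 = 0.1228

0.1228


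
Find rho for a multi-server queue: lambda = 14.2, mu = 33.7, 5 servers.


rho = lambda / (c * mu) = 14.2 / (5 * 33.7) = 0.0843

0.0843


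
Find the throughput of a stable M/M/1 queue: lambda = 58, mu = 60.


For a stable queue (lambda < mu), throughput = lambda = 58 per hour

58 per hour


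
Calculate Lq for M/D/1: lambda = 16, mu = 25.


M/D/1: Lq = rho^2 / (2*(1-rho)) where rho = 16/25; Lq = 0.57

0.57


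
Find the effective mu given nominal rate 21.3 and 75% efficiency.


Effective rate = mu * efficiency = 21.3 * 0.75 = 15.98 per hour

15.98 per hour


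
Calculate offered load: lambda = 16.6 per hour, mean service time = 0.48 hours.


Offered load a = lambda * E[S] = 16.6 * 0.48 = 7.97 Erlangs

7.97 Erlangs


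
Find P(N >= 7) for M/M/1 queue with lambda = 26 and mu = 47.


P(N >= 7) = rho^7 = (26/47)^7 = 0.0159

0.0159


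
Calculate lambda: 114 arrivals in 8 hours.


lambda = total arrivals / time = 114 / 8 = 14.25 per hour

14.25 per hour


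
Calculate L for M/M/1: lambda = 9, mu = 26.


rho = 9/26; L = rho/(1-rho) = 0.53

0.53


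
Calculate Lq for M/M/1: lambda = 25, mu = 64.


rho = 25/64; Lq = rho^2/(1-rho) = 0.25

0.25


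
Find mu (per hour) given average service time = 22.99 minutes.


mu = 60 / avg_service_time = 60 / 22.99 = 2.61 per hour

2.61 per hour


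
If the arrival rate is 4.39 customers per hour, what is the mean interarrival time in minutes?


Mean interarrival time = 60/lambda = 60/4.39 = 13.67 minutes

13.67 minutes


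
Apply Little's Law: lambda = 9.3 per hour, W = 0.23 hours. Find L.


L = lambda * W = 9.3 * 0.23 = 2.14

2.14


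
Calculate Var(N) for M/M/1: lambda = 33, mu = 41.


rho = 33/41; Var(N) = rho/(1-rho)^2 = 21.14

21.14


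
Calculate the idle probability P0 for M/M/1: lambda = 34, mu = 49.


P0 = 1 - rho = 1 - 34/49 = 0.3061

0.3061


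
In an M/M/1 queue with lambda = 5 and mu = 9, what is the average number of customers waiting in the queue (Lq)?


rho = 5/9; Lq = rho^2/(1-rho) = 0.69

0.69


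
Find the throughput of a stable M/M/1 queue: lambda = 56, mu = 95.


For a stable queue (lambda < mu), throughput = lambda = 56 per hour

56 per hour


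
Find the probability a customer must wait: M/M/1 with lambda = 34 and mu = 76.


P(wait) = rho = lambda/mu = 34/76 = 0.4474

0.4474


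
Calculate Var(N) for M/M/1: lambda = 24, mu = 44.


rho = 24/44; Var(N) = rho/(1-rho)^2 = 2.64

2.64


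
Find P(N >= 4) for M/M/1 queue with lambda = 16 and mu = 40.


P(N >= 4) = rho^4 = (16/40)^4 = 0.0256

0.0256


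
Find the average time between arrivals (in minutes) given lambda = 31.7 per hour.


Mean interarrival time = 60/lambda = 60/31.7 = 1.89 minutes

1.89 minutes


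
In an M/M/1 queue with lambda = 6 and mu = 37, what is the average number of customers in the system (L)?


rho = 6/37; L = rho/(1-rho) = 0.19

0.19


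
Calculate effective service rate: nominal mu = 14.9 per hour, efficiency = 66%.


Effective rate = mu * efficiency = 14.9 * 0.66 = 9.83 per hour

9.83 per hour


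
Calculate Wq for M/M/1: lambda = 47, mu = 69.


rho = 47/69; Wq = rho/(mu - lambda) = 0.031 hours

0.031 hours


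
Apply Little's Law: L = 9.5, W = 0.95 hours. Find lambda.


lambda = L / W = 9.5 / 0.95 = 10.0 per hour

10.0 per hour


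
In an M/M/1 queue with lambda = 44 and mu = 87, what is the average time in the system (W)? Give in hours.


W = 1/(mu - lambda) = 1/(87 - 44) = 0.0233 hours

0.0233 hours


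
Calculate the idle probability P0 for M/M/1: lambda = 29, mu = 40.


P0 = 1 - rho = 1 - 29/40 = 0.275

0.275


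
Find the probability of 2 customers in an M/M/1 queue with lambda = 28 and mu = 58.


rho = 28/58; P(n) = (1-rho)*rho^n = (1-28/58)*(28/58)^2 = 0.1205

0.1205


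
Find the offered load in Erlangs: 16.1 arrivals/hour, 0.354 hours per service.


Offered load a = lambda * E[S] = 16.1 * 0.354 = 5.7 Erlangs

5.7 Erlangs


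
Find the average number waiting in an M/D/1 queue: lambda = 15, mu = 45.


M/D/1: Lq = rho^2 / (2*(1-rho)) where rho = 15/45; Lq = 0.08

0.08


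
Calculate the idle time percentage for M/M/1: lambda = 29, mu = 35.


Idle fraction = (1 - rho) * 100 = (1 - 29/35) * 100 = 17.1%

17.1%


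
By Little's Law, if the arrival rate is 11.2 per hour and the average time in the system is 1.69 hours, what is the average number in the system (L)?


L = lambda * W = 11.2 * 1.69 = 18.93

18.93


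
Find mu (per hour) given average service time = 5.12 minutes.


mu = 60 / avg_service_time = 60 / 5.12 = 11.72 per hour

11.72 per hour


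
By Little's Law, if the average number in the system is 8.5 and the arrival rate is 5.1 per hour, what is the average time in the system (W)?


W = L / lambda = 8.5 / 5.1 = 1.6667 hours

1.6667 hours


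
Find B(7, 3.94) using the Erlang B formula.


B(N,A) = (A^N/N!) / sum(A^k/k!, k=0..N) with N=7, A=3.94 = 0.0597

0.0597


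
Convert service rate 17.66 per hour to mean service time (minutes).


Mean service time = 60/mu = 60/17.66 = 3.4 minutes

3.4 minutes


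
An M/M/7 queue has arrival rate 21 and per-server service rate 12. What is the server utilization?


rho = lambda/(c*mu) = 21/(7*12) = 0.25

0.25


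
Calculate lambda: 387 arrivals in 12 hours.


lambda = total arrivals / time = 387 / 12 = 32.25 per hour

32.25 per hour


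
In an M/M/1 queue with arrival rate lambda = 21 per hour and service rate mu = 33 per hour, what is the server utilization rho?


rho = lambda/mu = 21/33 = 0.6364

0.6364


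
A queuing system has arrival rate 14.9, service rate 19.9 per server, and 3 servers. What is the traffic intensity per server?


rho = lambda / (c * mu) = 14.9 / (3 * 19.9) = 0.2496

0.2496


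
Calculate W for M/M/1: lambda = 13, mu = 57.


W = 1/(mu - lambda) = 1/(57 - 13) = 0.0227 hours

0.0227 hours


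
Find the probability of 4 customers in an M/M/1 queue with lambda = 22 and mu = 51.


rho = 22/51; P(n) = (1-rho)*rho^n = (1-22/51)*(22/51)^4 = 0.0197

0.0197


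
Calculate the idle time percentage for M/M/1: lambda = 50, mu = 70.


Idle fraction = (1 - rho) * 100 = (1 - 50/70) * 100 = 28.6%

28.6%


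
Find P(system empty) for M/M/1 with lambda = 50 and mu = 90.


P0 = 1 - rho = 1 - 50/90 = 0.4444

0.4444


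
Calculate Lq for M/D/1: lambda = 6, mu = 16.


M/D/1: Lq = rho^2 / (2*(1-rho)) where rho = 6/16; Lq = 0.11

0.11


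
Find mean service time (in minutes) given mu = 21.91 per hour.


Mean service time = 60/mu = 60/21.91 = 2.74 minutes

2.74 minutes


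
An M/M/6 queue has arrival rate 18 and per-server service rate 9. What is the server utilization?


rho = lambda/(c*mu) = 18/(6*9) = 0.3333

0.3333


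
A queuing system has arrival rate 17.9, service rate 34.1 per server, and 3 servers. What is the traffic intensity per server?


rho = lambda / (c * mu) = 17.9 / (3 * 34.1) = 0.175

0.175


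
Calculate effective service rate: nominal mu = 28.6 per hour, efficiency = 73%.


Effective rate = mu * efficiency = 28.6 * 0.73 = 20.88 per hour

20.88 per hour


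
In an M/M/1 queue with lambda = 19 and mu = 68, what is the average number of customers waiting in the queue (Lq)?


rho = 19/68; Lq = rho^2/(1-rho) = 0.11

0.11


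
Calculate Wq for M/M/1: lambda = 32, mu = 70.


rho = 32/70; Wq = rho/(mu - lambda) = 0.012 hours

0.012 hours


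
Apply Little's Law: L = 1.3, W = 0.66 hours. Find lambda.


lambda = L / W = 1.3 / 0.66 = 1.97 per hour

1.97 per hour


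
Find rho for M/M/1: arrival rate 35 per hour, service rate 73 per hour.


rho = lambda/mu = 35/73 = 0.4795

0.4795


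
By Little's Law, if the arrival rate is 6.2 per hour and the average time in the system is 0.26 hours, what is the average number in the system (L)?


L = lambda * W = 6.2 * 0.26 = 1.61

1.61


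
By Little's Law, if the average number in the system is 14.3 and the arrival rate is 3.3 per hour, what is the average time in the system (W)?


W = L / lambda = 14.3 / 3.3 = 4.3333 hours

4.3333 hours


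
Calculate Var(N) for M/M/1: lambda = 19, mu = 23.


rho = 19/23; Var(N) = rho/(1-rho)^2 = 27.31

27.31


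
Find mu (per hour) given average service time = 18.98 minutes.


mu = 60 / avg_service_time = 60 / 18.98 = 3.16 per hour

3.16 per hour


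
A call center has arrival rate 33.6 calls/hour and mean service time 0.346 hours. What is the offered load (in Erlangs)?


Offered load a = lambda * E[S] = 33.6 * 0.346 = 11.63 Erlangs

11.63 Erlangs


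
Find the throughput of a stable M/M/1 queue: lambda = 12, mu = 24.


For a stable queue (lambda < mu), throughput = lambda = 12 per hour

12 per hour


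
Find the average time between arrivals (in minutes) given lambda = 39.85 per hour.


Mean interarrival time = 60/lambda = 60/39.85 = 1.51 minutes

1.51 minutes


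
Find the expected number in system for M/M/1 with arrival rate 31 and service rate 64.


rho = 31/64; L = rho/(1-rho) = 0.94

0.94


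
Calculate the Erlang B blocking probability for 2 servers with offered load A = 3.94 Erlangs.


B(N,A) = (A^N/N!) / sum(A^k/k!, k=0..N) with N=2, A=3.94 = 0.6111

0.6111


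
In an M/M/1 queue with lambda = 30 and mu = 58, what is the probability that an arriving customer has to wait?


P(wait) = rho = lambda/mu = 30/58 = 0.5172

0.5172


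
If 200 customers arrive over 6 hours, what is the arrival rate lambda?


lambda = total arrivals / time = 200 / 6 = 33.33 per hour

33.33 per hour


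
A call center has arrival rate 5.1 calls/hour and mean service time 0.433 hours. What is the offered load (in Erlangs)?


Offered load a = lambda * E[S] = 5.1 * 0.433 = 2.21 Erlangs

2.21 Erlangs


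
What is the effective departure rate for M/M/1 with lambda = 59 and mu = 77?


For a stable queue (lambda < mu), throughput = lambda = 59 per hour

59 per hour


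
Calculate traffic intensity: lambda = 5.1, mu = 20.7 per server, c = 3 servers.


rho = lambda / (c * mu) = 5.1 / (3 * 20.7) = 0.0821

0.0821


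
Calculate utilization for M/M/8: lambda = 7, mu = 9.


rho = lambda/(c*mu) = 7/(8*9) = 0.0972

0.0972


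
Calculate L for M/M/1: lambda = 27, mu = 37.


rho = 27/37; L = rho/(1-rho) = 2.7

2.7


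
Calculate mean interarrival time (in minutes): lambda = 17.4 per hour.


Mean interarrival time = 60/lambda = 60/17.4 = 3.45 minutes

3.45 minutes


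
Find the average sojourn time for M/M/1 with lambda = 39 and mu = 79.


W = 1/(mu - lambda) = 1/(79 - 39) = 0.025 hours

0.025 hours


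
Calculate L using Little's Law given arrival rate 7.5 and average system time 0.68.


L = lambda * W = 7.5 * 0.68 = 5.1

5.1


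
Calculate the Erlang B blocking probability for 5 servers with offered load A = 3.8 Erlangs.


B(N,A) = (A^N/N!) / sum(A^k/k!, k=0..N) with N=5, A=3.8 = 0.1811

0.1811


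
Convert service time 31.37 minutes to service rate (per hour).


mu = 60 / avg_service_time = 60 / 31.37 = 1.91 per hour

1.91 per hour


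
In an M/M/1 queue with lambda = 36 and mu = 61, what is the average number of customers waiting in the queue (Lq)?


rho = 36/61; Lq = rho^2/(1-rho) = 0.85

0.85


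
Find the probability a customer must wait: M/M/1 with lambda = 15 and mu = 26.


P(wait) = rho = lambda/mu = 15/26 = 0.5769

0.5769


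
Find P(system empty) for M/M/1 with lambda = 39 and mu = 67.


P0 = 1 - rho = 1 - 39/67 = 0.4179

0.4179


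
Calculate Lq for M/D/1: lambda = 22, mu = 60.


M/D/1: Lq = rho^2 / (2*(1-rho)) where rho = 22/60; Lq = 0.11

0.11


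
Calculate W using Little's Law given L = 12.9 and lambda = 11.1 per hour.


W = L / lambda = 12.9 / 11.1 = 1.1622 hours

1.1622 hours


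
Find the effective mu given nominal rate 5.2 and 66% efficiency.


Effective rate = mu * efficiency = 5.2 * 0.66 = 3.43 per hour

3.43 per hour


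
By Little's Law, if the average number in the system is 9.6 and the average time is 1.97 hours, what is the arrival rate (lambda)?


lambda = L / W = 9.6 / 1.97 = 4.87 per hour

4.87 per hour


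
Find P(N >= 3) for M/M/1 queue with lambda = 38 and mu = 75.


P(N >= 3) = rho^3 = (38/75)^3 = 0.1301

0.1301


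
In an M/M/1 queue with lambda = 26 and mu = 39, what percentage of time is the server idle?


Idle fraction = (1 - rho) * 100 = (1 - 26/39) * 100 = 33.3%

33.3%


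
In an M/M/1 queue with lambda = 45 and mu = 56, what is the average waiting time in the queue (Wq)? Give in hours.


rho = 45/56; Wq = rho/(mu - lambda) = 0.0731 hours

0.0731 hours


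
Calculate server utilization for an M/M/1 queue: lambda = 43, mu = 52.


rho = lambda/mu = 43/52 = 0.8269

0.8269


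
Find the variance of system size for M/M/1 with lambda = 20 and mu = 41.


rho = 20/41; Var(N) = rho/(1-rho)^2 = 1.86

1.86


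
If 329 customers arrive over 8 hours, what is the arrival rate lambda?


lambda = total arrivals / time = 329 / 8 = 41.13 per hour

41.13 per hour


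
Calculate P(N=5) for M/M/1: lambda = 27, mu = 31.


rho = 27/31; P(n) = (1-rho)*rho^n = (1-27/31)*(27/31)^5 = 0.0647

0.0647


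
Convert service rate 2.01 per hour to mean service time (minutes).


Mean service time = 60/mu = 60/2.01 = 29.85 minutes

29.85 minutes


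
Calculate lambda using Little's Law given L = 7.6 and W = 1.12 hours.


lambda = L / W = 7.6 / 1.12 = 6.79 per hour

6.79 per hour


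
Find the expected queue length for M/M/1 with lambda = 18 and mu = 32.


rho = 18/32; Lq = rho^2/(1-rho) = 0.72

0.72


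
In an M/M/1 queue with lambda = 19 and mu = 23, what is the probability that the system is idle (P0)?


P0 = 1 - rho = 1 - 19/23 = 0.1739

0.1739


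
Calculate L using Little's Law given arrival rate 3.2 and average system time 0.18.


L = lambda * W = 3.2 * 0.18 = 0.58

0.58


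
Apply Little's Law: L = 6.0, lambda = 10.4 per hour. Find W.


W = L / lambda = 6.0 / 10.4 = 0.5769 hours

0.5769 hours


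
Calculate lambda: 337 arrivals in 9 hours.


lambda = total arrivals / time = 337 / 9 = 37.44 per hour

37.44 per hour


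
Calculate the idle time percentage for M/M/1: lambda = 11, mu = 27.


Idle fraction = (1 - rho) * 100 = (1 - 11/27) * 100 = 59.3%

59.3%


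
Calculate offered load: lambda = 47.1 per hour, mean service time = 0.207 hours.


Offered load a = lambda * E[S] = 47.1 * 0.207 = 9.75 Erlangs

9.75 Erlangs


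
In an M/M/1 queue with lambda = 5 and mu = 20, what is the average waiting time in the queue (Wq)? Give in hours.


rho = 5/20; Wq = rho/(mu - lambda) = 0.0167 hours

0.0167 hours


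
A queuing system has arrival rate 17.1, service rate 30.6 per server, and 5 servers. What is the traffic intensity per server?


rho = lambda / (c * mu) = 17.1 / (5 * 30.6) = 0.1118

0.1118


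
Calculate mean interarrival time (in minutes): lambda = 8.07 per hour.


Mean interarrival time = 60/lambda = 60/8.07 = 7.43 minutes

7.43 minutes


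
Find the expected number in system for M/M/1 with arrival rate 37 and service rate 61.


rho = 37/61; L = rho/(1-rho) = 1.54

1.54


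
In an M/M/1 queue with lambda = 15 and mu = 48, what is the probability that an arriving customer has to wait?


P(wait) = rho = lambda/mu = 15/48 = 0.3125

0.3125


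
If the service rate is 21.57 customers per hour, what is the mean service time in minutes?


Mean service time = 60/mu = 60/21.57 = 2.78 minutes

2.78 minutes


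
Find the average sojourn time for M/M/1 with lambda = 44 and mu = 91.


W = 1/(mu - lambda) = 1/(91 - 44) = 0.0213 hours

0.0213 hours


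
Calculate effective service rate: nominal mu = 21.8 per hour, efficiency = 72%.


Effective rate = mu * efficiency = 21.8 * 0.72 = 15.7 per hour

15.7 per hour


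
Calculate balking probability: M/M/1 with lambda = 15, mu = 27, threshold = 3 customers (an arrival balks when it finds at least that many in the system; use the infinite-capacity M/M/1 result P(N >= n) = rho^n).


P(N >= 3) = rho^3 = (15/27)^3 = 0.1715

0.1715


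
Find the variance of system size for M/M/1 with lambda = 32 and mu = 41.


rho = 32/41; Var(N) = rho/(1-rho)^2 = 16.2

16.2


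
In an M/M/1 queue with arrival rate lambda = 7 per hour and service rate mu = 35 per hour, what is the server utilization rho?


rho = lambda/mu = 7/35 = 0.2

0.2


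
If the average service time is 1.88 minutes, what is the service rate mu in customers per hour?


mu = 60 / avg_service_time = 60 / 1.88 = 31.91 per hour

31.91 per hour


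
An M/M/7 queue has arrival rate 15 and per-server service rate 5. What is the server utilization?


rho = lambda/(c*mu) = 15/(7*5) = 0.4286

0.4286


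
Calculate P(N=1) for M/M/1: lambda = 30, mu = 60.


rho = 30/60; P(n) = (1-rho)*rho^n = (1-30/60)*(30/60)^1 = 0.25

0.25


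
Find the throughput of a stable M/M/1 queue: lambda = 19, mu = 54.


For a stable queue (lambda < mu), throughput = lambda = 19 per hour

19 per hour


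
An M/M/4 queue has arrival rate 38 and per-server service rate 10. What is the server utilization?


rho = lambda/(c*mu) = 38/(4*10) = 0.95

0.95


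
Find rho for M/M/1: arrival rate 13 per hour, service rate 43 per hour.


rho = lambda/mu = 13/43 = 0.3023

0.3023


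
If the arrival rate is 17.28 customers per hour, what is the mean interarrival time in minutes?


Mean interarrival time = 60/lambda = 60/17.28 = 3.47 minutes

3.47 minutes


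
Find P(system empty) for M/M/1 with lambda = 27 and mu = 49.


P0 = 1 - rho = 1 - 27/49 = 0.449

0.449


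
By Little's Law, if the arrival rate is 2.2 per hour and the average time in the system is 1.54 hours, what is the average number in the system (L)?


L = lambda * W = 2.2 * 1.54 = 3.39

3.39


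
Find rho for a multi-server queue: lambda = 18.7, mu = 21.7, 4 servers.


rho = lambda / (c * mu) = 18.7 / (4 * 21.7) = 0.2154

0.2154


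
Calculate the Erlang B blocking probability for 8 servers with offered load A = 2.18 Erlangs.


B(N,A) = (A^N/N!) / sum(A^k/k!, k=0..N) with N=8, A=2.18 = 0.0014

0.0014


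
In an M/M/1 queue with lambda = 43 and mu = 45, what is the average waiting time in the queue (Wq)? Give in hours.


rho = 43/45; Wq = rho/(mu - lambda) = 0.4778 hours

0.4778 hours


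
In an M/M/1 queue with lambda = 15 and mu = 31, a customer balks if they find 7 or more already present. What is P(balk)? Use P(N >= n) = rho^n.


P(N >= 7) = rho^7 = (15/31)^7 = 0.0062

0.0062


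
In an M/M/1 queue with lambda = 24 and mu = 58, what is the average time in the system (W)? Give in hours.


W = 1/(mu - lambda) = 1/(58 - 24) = 0.0294 hours

0.0294 hours


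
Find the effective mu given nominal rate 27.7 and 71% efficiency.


Effective rate = mu * efficiency = 27.7 * 0.71 = 19.67 per hour

19.67 per hour


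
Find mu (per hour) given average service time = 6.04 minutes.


mu = 60 / avg_service_time = 60 / 6.04 = 9.93 per hour

9.93 per hour


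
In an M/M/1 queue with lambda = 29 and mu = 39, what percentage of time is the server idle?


Idle fraction = (1 - rho) * 100 = (1 - 29/39) * 100 = 25.6%

25.6%


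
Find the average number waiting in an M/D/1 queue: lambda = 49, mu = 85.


M/D/1: Lq = rho^2 / (2*(1-rho)) where rho = 49/85; Lq = 0.39

0.39


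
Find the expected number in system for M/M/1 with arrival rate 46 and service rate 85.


rho = 46/85; L = rho/(1-rho) = 1.18

1.18


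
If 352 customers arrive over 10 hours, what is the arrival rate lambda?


lambda = total arrivals / time = 352 / 10 = 35.2 per hour

35.2 per hour


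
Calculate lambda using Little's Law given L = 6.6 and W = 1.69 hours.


lambda = L / W = 6.6 / 1.69 = 3.91 per hour

3.91 per hour


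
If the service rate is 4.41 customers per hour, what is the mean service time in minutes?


Mean service time = 60/mu = 60/4.41 = 13.61 minutes

13.61 minutes


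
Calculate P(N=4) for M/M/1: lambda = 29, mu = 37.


rho = 29/37; P(n) = (1-rho)*rho^n = (1-29/37)*(29/37)^4 = 0.0816

0.0816


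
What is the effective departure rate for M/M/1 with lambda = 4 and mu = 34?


For a stable queue (lambda < mu), throughput = lambda = 4 per hour

4 per hour


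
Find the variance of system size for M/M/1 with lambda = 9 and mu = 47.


rho = 9/47; Var(N) = rho/(1-rho)^2 = 0.29

0.29


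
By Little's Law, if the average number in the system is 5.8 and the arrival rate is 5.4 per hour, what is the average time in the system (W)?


W = L / lambda = 5.8 / 5.4 = 1.0741 hours

1.0741 hours


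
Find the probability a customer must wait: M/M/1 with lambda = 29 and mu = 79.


P(wait) = rho = lambda/mu = 29/79 = 0.3671

0.3671


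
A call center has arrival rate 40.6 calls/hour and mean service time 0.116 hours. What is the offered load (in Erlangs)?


Offered load a = lambda * E[S] = 40.6 * 0.116 = 4.71 Erlangs

4.71 Erlangs


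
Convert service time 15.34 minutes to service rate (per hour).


mu = 60 / avg_service_time = 60 / 15.34 = 3.91 per hour

3.91 per hour


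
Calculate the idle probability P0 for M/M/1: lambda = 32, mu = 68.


P0 = 1 - rho = 1 - 32/68 = 0.5294

0.5294


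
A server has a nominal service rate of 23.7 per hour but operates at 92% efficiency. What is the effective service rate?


Effective rate = mu * efficiency = 23.7 * 0.92 = 21.8 per hour

21.8 per hour


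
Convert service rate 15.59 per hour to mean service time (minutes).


Mean service time = 60/mu = 60/15.59 = 3.85 minutes

3.85 minutes


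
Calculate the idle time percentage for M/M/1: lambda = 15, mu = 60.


Idle fraction = (1 - rho) * 100 = (1 - 15/60) * 100 = 75.0%

75.0%


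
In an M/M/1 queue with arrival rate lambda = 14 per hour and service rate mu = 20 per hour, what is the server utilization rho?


rho = lambda/mu = 14/20 = 0.7

0.7


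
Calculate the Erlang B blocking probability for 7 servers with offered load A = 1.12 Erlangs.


B(N,A) = (A^N/N!) / sum(A^k/k!, k=0..N) with N=7, A=1.12 = 0.0001

0.0001


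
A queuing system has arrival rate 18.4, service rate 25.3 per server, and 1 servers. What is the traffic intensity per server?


rho = lambda / (c * mu) = 18.4 / (1 * 25.3) = 0.7273

0.7273


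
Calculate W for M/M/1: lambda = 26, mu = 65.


W = 1/(mu - lambda) = 1/(65 - 26) = 0.0256 hours

0.0256 hours


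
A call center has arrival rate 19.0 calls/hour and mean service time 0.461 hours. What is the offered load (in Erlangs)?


Offered load a = lambda * E[S] = 19.0 * 0.461 = 8.76 Erlangs

8.76 Erlangs


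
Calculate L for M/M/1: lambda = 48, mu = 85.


rho = 48/85; L = rho/(1-rho) = 1.3

1.3


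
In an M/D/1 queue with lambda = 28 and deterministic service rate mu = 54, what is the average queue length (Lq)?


M/D/1: Lq = rho^2 / (2*(1-rho)) where rho = 28/54; Lq = 0.28

0.28


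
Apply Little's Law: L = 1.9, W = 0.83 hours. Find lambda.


lambda = L / W = 1.9 / 0.83 = 2.29 per hour

2.29 per hour


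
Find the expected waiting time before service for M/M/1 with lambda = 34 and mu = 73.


rho = 34/73; Wq = rho/(mu - lambda) = 0.0119 hours

0.0119 hours


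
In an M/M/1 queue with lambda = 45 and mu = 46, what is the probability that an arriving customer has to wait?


P(wait) = rho = lambda/mu = 45/46 = 0.9783

0.9783


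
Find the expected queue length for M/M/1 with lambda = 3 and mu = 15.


rho = 3/15; Lq = rho^2/(1-rho) = 0.05

0.05


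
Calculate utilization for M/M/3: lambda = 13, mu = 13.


rho = lambda/(c*mu) = 13/(3*13) = 0.3333

0.3333


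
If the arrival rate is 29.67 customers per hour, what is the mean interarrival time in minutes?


Mean interarrival time = 60/lambda = 60/29.67 = 2.02 minutes

2.02 minutes


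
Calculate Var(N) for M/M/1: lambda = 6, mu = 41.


rho = 6/41; Var(N) = rho/(1-rho)^2 = 0.2

0.2


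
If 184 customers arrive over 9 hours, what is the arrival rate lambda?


lambda = total arrivals / time = 184 / 9 = 20.44 per hour

20.44 per hour


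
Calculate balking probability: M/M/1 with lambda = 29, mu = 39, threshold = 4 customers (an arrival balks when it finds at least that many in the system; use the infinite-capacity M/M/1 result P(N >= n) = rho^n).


P(N >= 4) = rho^4 = (29/39)^4 = 0.3057

0.3057


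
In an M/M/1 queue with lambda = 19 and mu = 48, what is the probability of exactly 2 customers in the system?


rho = 19/48; P(n) = (1-rho)*rho^n = (1-19/48)*(19/48)^2 = 0.0947

0.0947


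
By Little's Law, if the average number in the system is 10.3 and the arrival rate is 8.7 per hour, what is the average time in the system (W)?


W = L / lambda = 10.3 / 8.7 = 1.1839 hours

1.1839 hours


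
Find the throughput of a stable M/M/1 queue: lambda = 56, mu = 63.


For a stable queue (lambda < mu), throughput = lambda = 56 per hour

56 per hour


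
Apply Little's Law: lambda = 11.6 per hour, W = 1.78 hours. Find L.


L = lambda * W = 11.6 * 1.78 = 20.65

20.65


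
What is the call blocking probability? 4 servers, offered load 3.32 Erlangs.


B(N,A) = (A^N/N!) / sum(A^k/k!, k=0..N) with N=4, A=3.32 = 0.2411

0.2411


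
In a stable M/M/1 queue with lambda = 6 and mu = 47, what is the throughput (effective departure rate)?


For a stable queue (lambda < mu), throughput = lambda = 6 per hour

6 per hour


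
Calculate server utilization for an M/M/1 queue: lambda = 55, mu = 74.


rho = lambda/mu = 55/74 = 0.7432

0.7432


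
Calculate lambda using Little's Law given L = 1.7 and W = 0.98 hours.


lambda = L / W = 1.7 / 0.98 = 1.73 per hour

1.73 per hour


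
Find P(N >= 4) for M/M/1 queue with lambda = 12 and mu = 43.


P(N >= 4) = rho^4 = (12/43)^4 = 0.0061

0.0061


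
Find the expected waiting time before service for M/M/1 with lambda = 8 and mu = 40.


rho = 8/40; Wq = rho/(mu - lambda) = 0.0063 hours

0.0063 hours
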